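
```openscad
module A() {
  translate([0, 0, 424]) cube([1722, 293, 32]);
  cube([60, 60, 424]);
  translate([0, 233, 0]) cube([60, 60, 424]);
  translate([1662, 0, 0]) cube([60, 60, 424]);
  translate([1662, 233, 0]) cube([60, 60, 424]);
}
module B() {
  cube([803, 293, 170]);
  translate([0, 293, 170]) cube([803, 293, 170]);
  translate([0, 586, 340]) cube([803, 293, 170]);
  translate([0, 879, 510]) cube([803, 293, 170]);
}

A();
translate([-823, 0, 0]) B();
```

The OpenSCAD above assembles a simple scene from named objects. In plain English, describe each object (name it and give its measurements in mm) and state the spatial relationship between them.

A is a bench: a 1722×293 mm seat slab, 32 mm thick, top at z = 456 mm, on four 60×60 mm square legs flush with the seat corners and standing on z = 0.

B is a straight staircase of 4 solid steps. Each step is 803 mm wide (x), 293 mm deep (y, the going) and 170 mm tall (the rise). The first step rests on the floor; each subsequent step sits one going further in +y and one rise higher in +z, directly behind and above the previous step with no overlap.

The staircase is on the floor beside the bench on its −x side.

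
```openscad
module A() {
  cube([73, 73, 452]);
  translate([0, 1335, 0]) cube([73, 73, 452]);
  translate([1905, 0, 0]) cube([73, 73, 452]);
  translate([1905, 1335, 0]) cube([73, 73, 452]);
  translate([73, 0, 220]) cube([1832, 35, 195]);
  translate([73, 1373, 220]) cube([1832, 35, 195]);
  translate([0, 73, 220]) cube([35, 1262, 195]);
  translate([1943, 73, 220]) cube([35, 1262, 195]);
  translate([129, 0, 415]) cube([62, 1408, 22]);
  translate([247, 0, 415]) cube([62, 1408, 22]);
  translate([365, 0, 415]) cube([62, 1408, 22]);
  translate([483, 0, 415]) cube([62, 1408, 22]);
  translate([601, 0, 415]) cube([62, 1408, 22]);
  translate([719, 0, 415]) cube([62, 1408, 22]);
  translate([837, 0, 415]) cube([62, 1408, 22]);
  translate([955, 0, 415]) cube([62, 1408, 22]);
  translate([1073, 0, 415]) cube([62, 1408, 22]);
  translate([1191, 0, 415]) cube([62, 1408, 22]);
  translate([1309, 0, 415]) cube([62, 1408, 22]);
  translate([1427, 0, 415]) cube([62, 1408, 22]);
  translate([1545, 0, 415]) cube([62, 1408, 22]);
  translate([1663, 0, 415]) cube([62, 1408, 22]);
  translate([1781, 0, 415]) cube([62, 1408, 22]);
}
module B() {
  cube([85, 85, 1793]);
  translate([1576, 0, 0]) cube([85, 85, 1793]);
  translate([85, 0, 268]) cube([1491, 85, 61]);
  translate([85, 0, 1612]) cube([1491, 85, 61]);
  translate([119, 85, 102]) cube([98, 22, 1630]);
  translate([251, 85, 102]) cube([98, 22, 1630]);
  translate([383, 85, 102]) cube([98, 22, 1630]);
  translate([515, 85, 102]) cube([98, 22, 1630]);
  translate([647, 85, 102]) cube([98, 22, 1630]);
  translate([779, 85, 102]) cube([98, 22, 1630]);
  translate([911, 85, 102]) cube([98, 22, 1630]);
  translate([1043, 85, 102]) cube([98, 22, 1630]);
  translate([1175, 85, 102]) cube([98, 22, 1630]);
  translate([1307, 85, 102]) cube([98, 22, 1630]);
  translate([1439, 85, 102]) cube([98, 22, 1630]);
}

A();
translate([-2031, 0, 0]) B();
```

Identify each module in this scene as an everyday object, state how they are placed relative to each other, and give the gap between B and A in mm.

The fence section's nearest face is 370 mm from the bed frame's −x face.

A is a bed frame. B is a fence section. The fence section is on the floor beside the bed frame on its −x side. The gap between the fence section and the bed frame is 370 mm.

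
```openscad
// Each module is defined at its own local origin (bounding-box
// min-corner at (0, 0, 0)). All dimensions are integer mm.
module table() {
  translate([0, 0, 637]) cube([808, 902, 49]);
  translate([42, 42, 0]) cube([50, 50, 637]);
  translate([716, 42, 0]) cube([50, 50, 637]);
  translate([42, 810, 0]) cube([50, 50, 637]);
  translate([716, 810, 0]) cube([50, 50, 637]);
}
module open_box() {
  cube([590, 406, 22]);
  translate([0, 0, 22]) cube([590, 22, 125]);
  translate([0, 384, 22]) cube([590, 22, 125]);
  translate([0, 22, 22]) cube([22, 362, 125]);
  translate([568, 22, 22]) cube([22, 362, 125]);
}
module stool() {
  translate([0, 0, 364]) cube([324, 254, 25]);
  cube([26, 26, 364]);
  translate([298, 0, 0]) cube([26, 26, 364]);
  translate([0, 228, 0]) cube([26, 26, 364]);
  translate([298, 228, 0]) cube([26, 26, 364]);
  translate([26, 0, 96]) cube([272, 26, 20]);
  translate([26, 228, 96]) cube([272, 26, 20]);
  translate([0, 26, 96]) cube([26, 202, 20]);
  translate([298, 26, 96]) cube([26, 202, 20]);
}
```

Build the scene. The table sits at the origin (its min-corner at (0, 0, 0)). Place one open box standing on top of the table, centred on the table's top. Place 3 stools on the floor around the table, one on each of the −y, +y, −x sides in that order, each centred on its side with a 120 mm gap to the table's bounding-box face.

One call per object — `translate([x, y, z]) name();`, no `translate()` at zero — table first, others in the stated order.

table();
translate([109, 248, 686]) open_box();
translate([242, -374, 0]) stool();
translate([242, 1022, 0]) stool();
translate([-444, 324, 0]) stool();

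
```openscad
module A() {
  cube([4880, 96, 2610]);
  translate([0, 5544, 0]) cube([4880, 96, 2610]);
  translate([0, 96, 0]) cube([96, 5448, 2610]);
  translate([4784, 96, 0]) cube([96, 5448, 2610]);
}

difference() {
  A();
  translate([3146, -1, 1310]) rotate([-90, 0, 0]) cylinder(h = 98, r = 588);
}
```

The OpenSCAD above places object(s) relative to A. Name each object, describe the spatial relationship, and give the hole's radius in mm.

The subtracted cylinder has r = 588 mm.

A is a house frame. The house frame has a circular hole through its front wall. The hole's radius is 588 mm.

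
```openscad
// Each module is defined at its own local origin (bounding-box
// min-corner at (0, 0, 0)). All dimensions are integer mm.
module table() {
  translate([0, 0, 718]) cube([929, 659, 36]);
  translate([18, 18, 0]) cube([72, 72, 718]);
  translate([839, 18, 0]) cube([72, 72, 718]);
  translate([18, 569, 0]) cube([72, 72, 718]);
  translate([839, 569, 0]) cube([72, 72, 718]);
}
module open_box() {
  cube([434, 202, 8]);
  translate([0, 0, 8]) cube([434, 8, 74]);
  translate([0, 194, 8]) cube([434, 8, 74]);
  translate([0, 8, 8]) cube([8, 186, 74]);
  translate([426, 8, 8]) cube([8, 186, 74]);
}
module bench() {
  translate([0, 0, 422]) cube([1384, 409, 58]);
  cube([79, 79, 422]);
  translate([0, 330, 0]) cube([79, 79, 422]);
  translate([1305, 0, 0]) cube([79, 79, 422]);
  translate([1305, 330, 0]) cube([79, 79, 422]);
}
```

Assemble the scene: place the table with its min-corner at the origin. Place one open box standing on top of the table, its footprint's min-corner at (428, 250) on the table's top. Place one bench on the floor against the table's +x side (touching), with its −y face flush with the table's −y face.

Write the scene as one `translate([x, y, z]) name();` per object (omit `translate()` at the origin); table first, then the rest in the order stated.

table();
translate([428, 250, 754]) open_box();
translate([929, 0, 0]) bench();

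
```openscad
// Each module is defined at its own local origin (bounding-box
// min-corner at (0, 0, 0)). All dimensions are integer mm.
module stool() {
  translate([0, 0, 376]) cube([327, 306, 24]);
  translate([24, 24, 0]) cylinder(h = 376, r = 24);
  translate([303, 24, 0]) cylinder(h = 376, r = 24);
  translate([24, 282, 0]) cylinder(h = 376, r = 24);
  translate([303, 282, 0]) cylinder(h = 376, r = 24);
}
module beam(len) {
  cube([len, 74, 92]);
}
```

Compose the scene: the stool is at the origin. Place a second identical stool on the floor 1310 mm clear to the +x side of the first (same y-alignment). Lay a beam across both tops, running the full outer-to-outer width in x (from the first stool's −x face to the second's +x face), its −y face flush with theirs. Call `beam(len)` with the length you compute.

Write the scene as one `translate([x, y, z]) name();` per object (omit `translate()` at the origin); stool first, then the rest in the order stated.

stool();
translate([1637, 0, 0]) stool();
translate([0, 0, 400]) beam(1964);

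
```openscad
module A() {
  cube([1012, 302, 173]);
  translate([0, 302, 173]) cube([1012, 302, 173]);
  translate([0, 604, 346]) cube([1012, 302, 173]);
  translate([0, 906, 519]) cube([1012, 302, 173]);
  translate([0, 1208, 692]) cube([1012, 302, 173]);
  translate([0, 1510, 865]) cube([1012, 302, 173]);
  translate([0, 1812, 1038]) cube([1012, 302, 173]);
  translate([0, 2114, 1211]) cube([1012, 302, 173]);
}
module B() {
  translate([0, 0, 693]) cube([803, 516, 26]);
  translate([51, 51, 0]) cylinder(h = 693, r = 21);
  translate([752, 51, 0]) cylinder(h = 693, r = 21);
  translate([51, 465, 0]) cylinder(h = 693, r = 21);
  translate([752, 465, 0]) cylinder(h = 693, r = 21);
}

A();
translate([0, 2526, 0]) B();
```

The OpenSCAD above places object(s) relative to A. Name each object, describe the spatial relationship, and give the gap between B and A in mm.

A is a staircase. B is a table. The table is on the floor beside the staircase on its +y side. The gap between the table and the staircase is 110 mm.

The table's nearest face is 110 mm from the staircase's +y face.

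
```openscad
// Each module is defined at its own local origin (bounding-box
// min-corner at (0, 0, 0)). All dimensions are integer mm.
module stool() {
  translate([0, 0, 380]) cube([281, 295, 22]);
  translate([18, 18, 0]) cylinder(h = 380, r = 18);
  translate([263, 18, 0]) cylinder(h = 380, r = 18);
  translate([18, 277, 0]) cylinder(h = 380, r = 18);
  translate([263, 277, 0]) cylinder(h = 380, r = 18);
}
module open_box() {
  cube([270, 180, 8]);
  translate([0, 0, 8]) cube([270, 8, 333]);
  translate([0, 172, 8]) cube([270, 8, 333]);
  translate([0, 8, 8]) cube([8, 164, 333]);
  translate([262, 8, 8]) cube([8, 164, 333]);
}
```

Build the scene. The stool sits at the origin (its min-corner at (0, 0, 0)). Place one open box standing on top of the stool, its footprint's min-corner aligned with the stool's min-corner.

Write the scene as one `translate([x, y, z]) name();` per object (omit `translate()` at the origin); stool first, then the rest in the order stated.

stool();
translate([0, 0, 402]) open_box();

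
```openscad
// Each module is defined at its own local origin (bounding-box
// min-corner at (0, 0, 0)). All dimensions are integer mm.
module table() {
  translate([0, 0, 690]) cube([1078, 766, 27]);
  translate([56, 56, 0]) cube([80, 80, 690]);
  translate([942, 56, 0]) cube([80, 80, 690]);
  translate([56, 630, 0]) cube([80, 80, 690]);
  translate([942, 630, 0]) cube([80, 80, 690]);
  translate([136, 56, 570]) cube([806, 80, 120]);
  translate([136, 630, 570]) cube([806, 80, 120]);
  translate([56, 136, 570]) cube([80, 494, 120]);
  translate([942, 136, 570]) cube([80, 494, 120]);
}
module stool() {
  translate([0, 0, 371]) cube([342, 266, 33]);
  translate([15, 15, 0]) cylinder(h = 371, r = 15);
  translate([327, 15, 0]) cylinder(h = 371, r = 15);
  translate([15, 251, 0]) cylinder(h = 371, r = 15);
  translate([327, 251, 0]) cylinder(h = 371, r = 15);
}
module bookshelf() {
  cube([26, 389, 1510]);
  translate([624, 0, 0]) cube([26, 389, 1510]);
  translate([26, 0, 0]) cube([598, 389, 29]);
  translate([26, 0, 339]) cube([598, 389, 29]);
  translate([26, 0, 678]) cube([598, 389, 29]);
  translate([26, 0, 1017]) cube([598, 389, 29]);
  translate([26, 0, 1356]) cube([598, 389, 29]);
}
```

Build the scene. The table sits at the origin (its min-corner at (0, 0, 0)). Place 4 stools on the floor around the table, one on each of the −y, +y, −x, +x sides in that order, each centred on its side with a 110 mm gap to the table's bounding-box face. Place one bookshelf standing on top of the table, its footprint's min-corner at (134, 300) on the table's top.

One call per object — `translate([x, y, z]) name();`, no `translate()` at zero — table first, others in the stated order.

table();
translate([368, -376, 0]) stool();
translate([368, 876, 0]) stool();
translate([-452, 250, 0]) stool();
translate([1188, 250, 0]) stool();
translate([134, 300, 717]) bookshelf();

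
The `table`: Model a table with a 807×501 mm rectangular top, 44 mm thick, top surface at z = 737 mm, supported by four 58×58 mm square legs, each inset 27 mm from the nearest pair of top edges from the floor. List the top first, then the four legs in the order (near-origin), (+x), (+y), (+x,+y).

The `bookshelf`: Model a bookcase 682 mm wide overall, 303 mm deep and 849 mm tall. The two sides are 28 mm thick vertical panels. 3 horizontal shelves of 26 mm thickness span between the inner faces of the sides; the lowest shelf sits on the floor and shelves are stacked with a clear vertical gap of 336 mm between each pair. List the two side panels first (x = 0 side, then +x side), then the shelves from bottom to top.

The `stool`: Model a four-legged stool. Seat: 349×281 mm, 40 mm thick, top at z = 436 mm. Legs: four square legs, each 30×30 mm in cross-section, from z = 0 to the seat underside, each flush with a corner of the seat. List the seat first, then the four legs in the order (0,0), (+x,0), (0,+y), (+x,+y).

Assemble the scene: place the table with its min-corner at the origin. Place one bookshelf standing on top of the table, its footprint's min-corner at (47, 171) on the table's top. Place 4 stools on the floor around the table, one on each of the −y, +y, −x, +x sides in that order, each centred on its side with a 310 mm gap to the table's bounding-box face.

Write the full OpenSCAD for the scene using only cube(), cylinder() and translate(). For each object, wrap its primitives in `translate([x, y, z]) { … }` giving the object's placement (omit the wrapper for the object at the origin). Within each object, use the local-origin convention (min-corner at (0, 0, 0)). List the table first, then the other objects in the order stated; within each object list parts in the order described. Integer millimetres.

translate([0, 0, 693]) cube([807, 501, 44]);
translate([27, 27, 0]) cube([58, 58, 693]);
translate([722, 27, 0]) cube([58, 58, 693]);
translate([27, 416, 0]) cube([58, 58, 693]);
translate([722, 416, 0]) cube([58, 58, 693]);
translate([47, 171, 737]) {
  cube([28, 303, 849]);
  translate([654, 0, 0]) cube([28, 303, 849]);
  translate([28, 0, 0]) cube([626, 303, 26]);
  translate([28, 0, 362]) cube([626, 303, 26]);
  translate([28, 0, 724]) cube([626, 303, 26]);
}
translate([229, -591, 0]) {
  translate([0, 0, 396]) cube([349, 281, 40]);
  cube([30, 30, 396]);
  translate([319, 0, 0]) cube([30, 30, 396]);
  translate([0, 251, 0]) cube([30, 30, 396]);
  translate([319, 251, 0]) cube([30, 30, 396]);
}
translate([229, 811, 0]) {
  translate([0, 0, 396]) cube([349, 281, 40]);
  cube([30, 30, 396]);
  translate([319, 0, 0]) cube([30, 30, 396]);
  translate([0, 251, 0]) cube([30, 30, 396]);
  translate([319, 251, 0]) cube([30, 30, 396]);
}
translate([-659, 110, 0]) {
  translate([0, 0, 396]) cube([349, 281, 40]);
  cube([30, 30, 396]);
  translate([319, 0, 0]) cube([30, 30, 396]);
  translate([0, 251, 0]) cube([30, 30, 396]);
  translate([319, 251, 0]) cube([30, 30, 396]);
}
translate([1117, 110, 0]) {
  translate([0, 0, 396]) cube([349, 281, 40]);
  cube([30, 30, 396]);
  translate([319, 0, 0]) cube([30, 30, 396]);
  translate([0, 251, 0]) cube([30, 30, 396]);
  translate([319, 251, 0]) cube([30, 30, 396]);
}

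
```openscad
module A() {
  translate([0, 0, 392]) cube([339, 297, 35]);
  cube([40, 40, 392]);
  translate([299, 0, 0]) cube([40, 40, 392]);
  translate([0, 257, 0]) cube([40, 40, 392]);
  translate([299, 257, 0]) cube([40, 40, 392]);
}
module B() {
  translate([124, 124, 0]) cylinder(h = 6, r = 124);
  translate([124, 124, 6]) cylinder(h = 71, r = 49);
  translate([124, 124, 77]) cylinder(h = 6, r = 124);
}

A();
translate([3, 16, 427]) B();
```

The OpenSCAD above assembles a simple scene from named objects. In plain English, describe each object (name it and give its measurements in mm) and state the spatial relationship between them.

A is a four-legged stool. The seat is a 339×297×35 mm slab whose top surface is at z = 427 mm; four square legs, each 40×40 mm in cross-section, run from the floor (z = 0) to the underside of the seat, each flush with a corner of the seat.

B is a spool: two coaxial disc flanges of radius 124 mm and thickness 6 mm, joined by a core cylinder of radius 49 mm and height 71 mm. The lower flange rests on z = 0 and the three cylinders share a vertical axis.

The spool is on top of the stool.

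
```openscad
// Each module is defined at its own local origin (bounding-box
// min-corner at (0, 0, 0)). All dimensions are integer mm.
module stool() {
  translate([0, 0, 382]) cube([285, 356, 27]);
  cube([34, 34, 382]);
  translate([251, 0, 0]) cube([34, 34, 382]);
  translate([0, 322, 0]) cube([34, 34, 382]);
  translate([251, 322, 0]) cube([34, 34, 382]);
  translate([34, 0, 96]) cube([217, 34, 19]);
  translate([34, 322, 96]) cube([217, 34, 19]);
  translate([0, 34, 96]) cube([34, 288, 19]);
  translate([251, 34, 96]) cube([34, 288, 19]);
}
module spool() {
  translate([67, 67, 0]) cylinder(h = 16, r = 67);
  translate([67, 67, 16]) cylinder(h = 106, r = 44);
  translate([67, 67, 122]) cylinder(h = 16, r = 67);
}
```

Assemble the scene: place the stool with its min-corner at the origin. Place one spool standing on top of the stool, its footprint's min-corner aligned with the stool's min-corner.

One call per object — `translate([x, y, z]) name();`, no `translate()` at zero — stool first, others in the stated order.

stool();
translate([0, 0, 409]) spool();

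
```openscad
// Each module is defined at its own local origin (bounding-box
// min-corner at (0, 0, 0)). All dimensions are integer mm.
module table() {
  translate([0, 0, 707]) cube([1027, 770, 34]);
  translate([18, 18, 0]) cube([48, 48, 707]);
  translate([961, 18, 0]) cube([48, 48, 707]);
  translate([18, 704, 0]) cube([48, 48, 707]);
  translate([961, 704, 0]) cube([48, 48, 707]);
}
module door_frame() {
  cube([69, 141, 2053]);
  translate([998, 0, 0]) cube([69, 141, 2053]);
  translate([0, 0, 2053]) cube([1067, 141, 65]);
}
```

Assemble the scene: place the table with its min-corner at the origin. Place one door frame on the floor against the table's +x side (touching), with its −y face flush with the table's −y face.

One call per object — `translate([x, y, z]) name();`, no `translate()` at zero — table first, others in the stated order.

table();
translate([1027, 0, 0]) door_frame();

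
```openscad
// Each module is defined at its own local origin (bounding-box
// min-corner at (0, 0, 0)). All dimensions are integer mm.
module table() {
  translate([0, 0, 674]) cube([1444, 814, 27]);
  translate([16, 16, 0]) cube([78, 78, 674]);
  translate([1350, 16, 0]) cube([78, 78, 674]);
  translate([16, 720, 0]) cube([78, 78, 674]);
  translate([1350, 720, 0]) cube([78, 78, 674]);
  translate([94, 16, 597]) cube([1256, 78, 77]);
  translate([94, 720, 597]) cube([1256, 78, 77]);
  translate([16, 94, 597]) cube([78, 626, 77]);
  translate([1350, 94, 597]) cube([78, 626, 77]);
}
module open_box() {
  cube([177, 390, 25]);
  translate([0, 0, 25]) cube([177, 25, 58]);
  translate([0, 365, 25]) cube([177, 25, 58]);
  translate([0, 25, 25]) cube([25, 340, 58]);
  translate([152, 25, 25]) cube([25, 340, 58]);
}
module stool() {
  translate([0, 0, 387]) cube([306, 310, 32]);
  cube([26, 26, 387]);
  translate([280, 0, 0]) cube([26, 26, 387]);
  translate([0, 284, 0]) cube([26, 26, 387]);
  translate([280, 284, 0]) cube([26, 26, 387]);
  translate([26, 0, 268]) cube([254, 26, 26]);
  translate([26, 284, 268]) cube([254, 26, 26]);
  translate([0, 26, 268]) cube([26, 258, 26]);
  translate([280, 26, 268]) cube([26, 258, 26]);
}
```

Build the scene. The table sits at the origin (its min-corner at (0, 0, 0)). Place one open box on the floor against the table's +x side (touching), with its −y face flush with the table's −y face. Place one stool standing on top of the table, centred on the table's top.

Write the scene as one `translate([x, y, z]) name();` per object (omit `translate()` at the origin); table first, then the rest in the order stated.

table();
translate([1444, 0, 0]) open_box();
translate([569, 252, 701]) stool();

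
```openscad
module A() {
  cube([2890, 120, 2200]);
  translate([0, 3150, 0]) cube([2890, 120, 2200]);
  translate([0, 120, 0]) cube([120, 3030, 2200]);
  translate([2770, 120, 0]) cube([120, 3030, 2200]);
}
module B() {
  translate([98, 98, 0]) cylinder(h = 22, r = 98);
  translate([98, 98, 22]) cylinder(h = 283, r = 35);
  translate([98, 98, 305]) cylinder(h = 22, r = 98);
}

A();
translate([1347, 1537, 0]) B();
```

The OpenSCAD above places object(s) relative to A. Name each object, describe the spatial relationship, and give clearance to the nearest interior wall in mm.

Clearances: x = 1227, y = 1417; minimum 1227 mm.

A is a house frame. B is a spool. The spool sits inside the house frame, centred. The clearance to the nearest interior wall is 1227 mm.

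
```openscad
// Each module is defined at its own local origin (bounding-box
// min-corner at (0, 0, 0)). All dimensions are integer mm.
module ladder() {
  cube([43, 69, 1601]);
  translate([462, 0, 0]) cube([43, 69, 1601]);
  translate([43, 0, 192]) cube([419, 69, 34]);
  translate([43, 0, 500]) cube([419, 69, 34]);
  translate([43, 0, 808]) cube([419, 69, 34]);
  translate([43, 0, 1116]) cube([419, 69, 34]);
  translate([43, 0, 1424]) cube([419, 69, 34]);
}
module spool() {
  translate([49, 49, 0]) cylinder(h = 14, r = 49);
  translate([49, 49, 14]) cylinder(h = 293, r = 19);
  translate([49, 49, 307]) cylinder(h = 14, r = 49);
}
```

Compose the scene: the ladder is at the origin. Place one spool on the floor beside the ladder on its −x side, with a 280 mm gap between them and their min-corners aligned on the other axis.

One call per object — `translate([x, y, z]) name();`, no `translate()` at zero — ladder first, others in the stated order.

ladder();
translate([-378, 0, 0]) spool();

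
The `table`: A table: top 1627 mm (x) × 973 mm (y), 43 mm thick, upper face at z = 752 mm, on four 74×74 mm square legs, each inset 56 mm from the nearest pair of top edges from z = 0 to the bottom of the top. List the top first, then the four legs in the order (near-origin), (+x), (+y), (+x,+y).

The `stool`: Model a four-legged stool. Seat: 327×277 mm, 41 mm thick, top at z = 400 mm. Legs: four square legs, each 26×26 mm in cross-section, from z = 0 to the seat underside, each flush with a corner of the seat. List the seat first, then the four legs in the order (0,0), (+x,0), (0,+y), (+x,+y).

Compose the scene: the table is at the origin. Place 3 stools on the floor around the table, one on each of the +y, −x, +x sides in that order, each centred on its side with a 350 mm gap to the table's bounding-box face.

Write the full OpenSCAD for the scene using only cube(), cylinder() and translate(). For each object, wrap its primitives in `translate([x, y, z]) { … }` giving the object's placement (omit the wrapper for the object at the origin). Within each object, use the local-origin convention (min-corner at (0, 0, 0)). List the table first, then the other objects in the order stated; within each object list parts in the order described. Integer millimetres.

translate([0, 0, 709]) cube([1627, 973, 43]);
translate([56, 56, 0]) cube([74, 74, 709]);
translate([1497, 56, 0]) cube([74, 74, 709]);
translate([56, 843, 0]) cube([74, 74, 709]);
translate([1497, 843, 0]) cube([74, 74, 709]);
translate([650, 1323, 0]) {
  translate([0, 0, 359]) cube([327, 277, 41]);
  cube([26, 26, 359]);
  translate([301, 0, 0]) cube([26, 26, 359]);
  translate([0, 251, 0]) cube([26, 26, 359]);
  translate([301, 251, 0]) cube([26, 26, 359]);
}
translate([-677, 348, 0]) {
  translate([0, 0, 359]) cube([327, 277, 41]);
  cube([26, 26, 359]);
  translate([301, 0, 0]) cube([26, 26, 359]);
  translate([0, 251, 0]) cube([26, 26, 359]);
  translate([301, 251, 0]) cube([26, 26, 359]);
}
translate([1977, 348, 0]) {
  translate([0, 0, 359]) cube([327, 277, 41]);
  cube([26, 26, 359]);
  translate([301, 0, 0]) cube([26, 26, 359]);
  translate([0, 251, 0]) cube([26, 26, 359]);
  translate([301, 251, 0]) cube([26, 26, 359]);
}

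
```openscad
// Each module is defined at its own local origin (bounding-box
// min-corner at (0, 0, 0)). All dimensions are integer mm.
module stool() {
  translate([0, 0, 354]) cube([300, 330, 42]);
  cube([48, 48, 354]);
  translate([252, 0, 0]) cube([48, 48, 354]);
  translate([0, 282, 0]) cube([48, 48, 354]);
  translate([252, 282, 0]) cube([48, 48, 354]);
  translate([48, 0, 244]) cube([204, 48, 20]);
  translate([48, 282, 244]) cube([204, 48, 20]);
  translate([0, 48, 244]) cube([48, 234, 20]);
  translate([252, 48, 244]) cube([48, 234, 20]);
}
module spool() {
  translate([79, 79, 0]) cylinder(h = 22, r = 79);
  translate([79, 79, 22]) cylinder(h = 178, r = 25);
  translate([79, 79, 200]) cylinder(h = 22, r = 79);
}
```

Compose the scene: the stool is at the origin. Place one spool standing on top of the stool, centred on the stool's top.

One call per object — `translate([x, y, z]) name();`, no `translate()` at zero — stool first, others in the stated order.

stool();
translate([71, 86, 396]) spool();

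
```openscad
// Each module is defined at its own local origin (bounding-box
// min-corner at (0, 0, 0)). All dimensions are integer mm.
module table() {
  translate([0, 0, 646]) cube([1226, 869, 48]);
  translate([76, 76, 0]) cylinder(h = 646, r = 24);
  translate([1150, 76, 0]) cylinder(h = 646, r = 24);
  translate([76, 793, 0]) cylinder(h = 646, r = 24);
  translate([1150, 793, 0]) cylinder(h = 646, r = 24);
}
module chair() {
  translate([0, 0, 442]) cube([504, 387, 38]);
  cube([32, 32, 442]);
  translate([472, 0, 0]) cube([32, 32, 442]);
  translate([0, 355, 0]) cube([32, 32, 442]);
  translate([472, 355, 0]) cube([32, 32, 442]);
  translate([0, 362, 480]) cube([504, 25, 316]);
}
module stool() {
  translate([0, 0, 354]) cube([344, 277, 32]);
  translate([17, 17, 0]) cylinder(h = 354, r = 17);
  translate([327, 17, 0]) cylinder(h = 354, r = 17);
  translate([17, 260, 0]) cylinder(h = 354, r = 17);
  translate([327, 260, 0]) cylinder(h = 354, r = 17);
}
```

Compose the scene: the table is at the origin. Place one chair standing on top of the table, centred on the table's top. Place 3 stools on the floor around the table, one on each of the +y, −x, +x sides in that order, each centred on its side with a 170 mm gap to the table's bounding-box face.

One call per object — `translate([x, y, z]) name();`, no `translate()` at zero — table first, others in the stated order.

table();
translate([361, 241, 694]) chair();
translate([441, 1039, 0]) stool();
translate([-514, 296, 0]) stool();
translate([1396, 296, 0]) stool();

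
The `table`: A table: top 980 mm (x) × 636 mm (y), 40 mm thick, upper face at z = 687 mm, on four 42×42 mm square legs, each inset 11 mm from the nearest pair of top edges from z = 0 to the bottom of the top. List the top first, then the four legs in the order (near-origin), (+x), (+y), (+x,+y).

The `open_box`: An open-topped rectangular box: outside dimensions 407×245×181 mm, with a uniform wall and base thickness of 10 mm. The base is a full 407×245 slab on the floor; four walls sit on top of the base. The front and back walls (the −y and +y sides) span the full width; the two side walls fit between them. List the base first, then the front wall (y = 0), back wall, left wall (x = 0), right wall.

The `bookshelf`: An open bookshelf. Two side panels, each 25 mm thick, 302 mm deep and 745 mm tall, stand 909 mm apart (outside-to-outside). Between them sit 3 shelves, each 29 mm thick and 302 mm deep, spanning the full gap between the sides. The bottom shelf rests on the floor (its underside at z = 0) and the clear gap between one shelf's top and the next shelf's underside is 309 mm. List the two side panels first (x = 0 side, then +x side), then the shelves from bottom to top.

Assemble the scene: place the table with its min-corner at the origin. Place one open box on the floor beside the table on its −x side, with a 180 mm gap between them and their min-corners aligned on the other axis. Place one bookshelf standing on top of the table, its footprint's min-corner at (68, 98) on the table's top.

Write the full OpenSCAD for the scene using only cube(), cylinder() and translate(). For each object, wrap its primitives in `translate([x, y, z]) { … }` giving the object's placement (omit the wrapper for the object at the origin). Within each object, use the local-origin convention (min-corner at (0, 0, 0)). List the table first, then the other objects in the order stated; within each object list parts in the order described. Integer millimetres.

translate([0, 0, 647]) cube([980, 636, 40]);
translate([11, 11, 0]) cube([42, 42, 647]);
translate([927, 11, 0]) cube([42, 42, 647]);
translate([11, 583, 0]) cube([42, 42, 647]);
translate([927, 583, 0]) cube([42, 42, 647]);
translate([-587, 0, 0]) {
  cube([407, 245, 10]);
  translate([0, 0, 10]) cube([407, 10, 171]);
  translate([0, 235, 10]) cube([407, 10, 171]);
  translate([0, 10, 10]) cube([10, 225, 171]);
  translate([397, 10, 10]) cube([10, 225, 171]);
}
translate([68, 98, 687]) {
  cube([25, 302, 745]);
  translate([884, 0, 0]) cube([25, 302, 745]);
  translate([25, 0, 0]) cube([859, 302, 29]);
  translate([25, 0, 338]) cube([859, 302, 29]);
  translate([25, 0, 676]) cube([859, 302, 29]);
}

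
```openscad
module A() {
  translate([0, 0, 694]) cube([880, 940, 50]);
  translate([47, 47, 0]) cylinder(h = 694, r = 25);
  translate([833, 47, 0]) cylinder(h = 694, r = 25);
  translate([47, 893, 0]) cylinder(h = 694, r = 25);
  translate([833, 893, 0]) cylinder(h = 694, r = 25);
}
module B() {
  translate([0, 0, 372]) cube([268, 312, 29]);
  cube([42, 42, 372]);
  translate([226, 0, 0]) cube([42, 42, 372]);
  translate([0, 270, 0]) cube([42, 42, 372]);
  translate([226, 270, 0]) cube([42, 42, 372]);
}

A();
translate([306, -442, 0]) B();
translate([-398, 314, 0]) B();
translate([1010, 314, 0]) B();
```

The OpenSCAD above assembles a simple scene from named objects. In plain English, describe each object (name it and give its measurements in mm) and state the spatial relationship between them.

A is a table with a 880×940 mm rectangular top, 50 mm thick, top surface at z = 744 mm, supported by four round legs of 50 mm diameter, each leg's bounding box inset 22 mm from the nearest pair of top edges, running from the floor.

B is a simple wooden stool: a rectangular seat 268 mm (x) by 312 mm (y), 29 mm thick, top face at z = 401 mm, on four square legs, each 42×42 mm in cross-section. The legs rest on z = 0, each flush with a corner of the seat.

Three stools sit around the table at the −y, −x, +x sides.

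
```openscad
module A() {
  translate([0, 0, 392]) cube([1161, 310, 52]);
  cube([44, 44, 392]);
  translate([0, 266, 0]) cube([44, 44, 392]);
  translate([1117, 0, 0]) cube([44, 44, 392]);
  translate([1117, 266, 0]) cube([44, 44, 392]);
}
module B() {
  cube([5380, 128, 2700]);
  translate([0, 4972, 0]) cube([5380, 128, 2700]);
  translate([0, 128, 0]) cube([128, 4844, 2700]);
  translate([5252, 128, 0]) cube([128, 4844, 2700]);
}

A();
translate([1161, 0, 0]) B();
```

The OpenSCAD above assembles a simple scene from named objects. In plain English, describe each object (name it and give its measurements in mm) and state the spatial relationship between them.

A is a bench: a 1161×310 mm seat slab, 52 mm thick, top at z = 444 mm, on four 44×44 mm square legs flush with the seat corners and standing on z = 0.

B is a box-shaped house frame (walls only): outside footprint 5380×5100 mm, wall height 2700 mm, wall thickness 128 mm. The two y-facing walls run the full x-width; the two x-facing walls fit between the inner faces of the y-facing walls.

The house frame is against the bench's +x side, with their −y faces flush.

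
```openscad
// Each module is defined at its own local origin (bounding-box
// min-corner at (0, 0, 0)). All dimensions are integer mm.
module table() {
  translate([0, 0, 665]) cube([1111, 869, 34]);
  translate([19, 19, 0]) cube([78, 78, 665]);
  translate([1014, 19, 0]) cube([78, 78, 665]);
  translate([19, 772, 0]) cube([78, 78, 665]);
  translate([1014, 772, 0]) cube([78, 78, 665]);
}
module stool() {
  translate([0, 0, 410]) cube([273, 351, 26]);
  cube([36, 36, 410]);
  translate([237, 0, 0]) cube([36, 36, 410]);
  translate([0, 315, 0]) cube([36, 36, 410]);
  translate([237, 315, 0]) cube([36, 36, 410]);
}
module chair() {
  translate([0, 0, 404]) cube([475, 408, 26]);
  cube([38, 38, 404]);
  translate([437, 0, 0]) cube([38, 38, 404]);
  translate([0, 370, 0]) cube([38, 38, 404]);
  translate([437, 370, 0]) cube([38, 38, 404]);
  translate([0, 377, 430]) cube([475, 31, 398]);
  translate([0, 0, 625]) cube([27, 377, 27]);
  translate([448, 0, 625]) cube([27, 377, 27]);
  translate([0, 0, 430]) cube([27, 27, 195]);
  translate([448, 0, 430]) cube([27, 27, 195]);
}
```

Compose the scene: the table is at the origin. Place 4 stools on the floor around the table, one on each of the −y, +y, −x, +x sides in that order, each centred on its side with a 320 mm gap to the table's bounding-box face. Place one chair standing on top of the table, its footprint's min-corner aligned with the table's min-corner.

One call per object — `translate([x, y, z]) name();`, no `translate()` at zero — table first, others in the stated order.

table();
translate([419, -671, 0]) stool();
translate([419, 1189, 0]) stool();
translate([-593, 259, 0]) stool();
translate([1431, 259, 0]) stool();
translate([0, 0, 699]) chair();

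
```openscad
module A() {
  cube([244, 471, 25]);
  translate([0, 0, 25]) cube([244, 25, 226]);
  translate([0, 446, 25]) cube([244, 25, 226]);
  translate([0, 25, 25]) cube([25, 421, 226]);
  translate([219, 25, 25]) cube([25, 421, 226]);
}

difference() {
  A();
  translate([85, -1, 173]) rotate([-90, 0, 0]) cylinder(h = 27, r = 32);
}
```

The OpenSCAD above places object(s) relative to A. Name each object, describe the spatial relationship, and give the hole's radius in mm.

A is an open box. The open box has a circular hole through its front wall. The hole's radius is 32 mm.

The subtracted cylinder has r = 32 mm.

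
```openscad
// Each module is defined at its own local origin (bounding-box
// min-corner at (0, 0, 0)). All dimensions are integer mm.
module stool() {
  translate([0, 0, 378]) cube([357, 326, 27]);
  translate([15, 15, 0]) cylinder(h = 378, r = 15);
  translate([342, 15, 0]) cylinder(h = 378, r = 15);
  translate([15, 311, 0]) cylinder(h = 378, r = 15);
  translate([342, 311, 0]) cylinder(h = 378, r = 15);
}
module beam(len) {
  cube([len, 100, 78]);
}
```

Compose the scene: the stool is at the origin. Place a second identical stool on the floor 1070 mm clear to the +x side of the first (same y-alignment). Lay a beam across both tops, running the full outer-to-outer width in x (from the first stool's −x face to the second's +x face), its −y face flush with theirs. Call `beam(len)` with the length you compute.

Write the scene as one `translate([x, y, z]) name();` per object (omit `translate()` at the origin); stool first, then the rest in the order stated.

stool();
translate([1427, 0, 0]) stool();
translate([0, 0, 405]) beam(1784);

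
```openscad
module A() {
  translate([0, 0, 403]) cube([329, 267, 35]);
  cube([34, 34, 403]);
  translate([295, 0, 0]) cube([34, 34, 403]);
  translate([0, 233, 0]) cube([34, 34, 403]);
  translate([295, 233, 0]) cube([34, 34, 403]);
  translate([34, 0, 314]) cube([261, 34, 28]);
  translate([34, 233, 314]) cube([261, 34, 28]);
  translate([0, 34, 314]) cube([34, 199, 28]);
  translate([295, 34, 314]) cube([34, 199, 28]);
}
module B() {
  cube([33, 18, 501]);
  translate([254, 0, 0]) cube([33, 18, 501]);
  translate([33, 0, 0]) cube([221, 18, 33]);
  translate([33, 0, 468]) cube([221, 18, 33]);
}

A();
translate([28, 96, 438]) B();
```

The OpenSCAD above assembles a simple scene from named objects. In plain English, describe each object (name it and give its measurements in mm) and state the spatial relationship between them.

A is a four-legged stool. The seat is a 329×267×35 mm slab whose top surface is at z = 438 mm; four square legs, each 34×34 mm in cross-section, run from the floor (z = 0) to the underside of the seat, each flush with a corner of the seat. Four stretchers, 34 mm wide and 28 mm tall, connect adjacent legs with their undersides at z = 314 mm, each running between the inner faces of the legs it joins and aligned with the legs' outer faces on the other axis.

B is a rectangular picture frame lying in the x–z plane (depth along y). The opening is 221 mm wide (x) by 435 mm tall (z), surrounded by a border 33 mm wide on all four sides. The frame is 18 mm deep and is made of two full-height vertical stiles with two horizontal rails fitted between them.

The picture frame is on top of the stool.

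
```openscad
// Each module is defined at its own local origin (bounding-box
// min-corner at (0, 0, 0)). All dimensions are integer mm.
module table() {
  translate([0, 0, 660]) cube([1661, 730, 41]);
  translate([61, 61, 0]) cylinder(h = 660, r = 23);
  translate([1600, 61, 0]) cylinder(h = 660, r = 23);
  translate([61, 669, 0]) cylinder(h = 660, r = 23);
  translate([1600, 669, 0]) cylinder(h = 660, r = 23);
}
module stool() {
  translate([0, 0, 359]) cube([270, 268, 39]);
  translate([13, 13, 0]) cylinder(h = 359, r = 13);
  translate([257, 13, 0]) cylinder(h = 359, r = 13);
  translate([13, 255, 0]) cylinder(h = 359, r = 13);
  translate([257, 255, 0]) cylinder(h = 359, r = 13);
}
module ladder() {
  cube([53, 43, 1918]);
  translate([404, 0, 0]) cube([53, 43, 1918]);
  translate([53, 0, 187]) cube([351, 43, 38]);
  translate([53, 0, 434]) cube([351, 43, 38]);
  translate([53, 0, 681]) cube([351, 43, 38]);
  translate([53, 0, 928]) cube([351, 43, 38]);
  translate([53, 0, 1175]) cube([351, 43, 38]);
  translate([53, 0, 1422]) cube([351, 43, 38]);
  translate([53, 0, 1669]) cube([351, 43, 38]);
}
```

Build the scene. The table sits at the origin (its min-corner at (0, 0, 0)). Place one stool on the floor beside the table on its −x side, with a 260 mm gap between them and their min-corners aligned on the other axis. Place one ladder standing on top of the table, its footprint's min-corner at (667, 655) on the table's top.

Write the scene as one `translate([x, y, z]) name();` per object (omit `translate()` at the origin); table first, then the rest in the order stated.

table();
translate([-530, 0, 0]) stool();
translate([667, 655, 701]) ladder();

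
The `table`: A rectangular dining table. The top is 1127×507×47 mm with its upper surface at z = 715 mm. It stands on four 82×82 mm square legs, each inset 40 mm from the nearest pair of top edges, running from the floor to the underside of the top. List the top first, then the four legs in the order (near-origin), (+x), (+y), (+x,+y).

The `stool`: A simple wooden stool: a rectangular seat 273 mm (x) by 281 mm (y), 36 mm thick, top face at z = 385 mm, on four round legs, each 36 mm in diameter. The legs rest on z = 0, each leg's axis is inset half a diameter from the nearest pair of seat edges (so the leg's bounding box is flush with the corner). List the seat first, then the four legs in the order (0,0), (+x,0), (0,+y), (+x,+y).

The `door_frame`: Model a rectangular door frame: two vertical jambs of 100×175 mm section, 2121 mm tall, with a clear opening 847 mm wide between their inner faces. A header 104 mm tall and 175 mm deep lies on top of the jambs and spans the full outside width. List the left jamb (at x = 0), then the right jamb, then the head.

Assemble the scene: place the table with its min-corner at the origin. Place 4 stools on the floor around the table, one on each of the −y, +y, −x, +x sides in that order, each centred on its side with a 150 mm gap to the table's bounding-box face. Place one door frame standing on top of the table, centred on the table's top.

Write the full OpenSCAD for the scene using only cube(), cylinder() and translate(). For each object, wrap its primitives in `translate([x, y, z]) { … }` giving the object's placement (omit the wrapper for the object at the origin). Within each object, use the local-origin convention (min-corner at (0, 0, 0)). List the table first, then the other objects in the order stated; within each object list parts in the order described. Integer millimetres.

translate([0, 0, 668]) cube([1127, 507, 47]);
translate([40, 40, 0]) cube([82, 82, 668]);
translate([1005, 40, 0]) cube([82, 82, 668]);
translate([40, 385, 0]) cube([82, 82, 668]);
translate([1005, 385, 0]) cube([82, 82, 668]);
translate([427, -431, 0]) {
  translate([0, 0, 349]) cube([273, 281, 36]);
  translate([18, 18, 0]) cylinder(h = 349, r = 18);
  translate([255, 18, 0]) cylinder(h = 349, r = 18);
  translate([18, 263, 0]) cylinder(h = 349, r = 18);
  translate([255, 263, 0]) cylinder(h = 349, r = 18);
}
translate([427, 657, 0]) {
  translate([0, 0, 349]) cube([273, 281, 36]);
  translate([18, 18, 0]) cylinder(h = 349, r = 18);
  translate([255, 18, 0]) cylinder(h = 349, r = 18);
  translate([18, 263, 0]) cylinder(h = 349, r = 18);
  translate([255, 263, 0]) cylinder(h = 349, r = 18);
}
translate([-423, 113, 0]) {
  translate([0, 0, 349]) cube([273, 281, 36]);
  translate([18, 18, 0]) cylinder(h = 349, r = 18);
  translate([255, 18, 0]) cylinder(h = 349, r = 18);
  translate([18, 263, 0]) cylinder(h = 349, r = 18);
  translate([255, 263, 0]) cylinder(h = 349, r = 18);
}
translate([1277, 113, 0]) {
  translate([0, 0, 349]) cube([273, 281, 36]);
  translate([18, 18, 0]) cylinder(h = 349, r = 18);
  translate([255, 18, 0]) cylinder(h = 349, r = 18);
  translate([18, 263, 0]) cylinder(h = 349, r = 18);
  translate([255, 263, 0]) cylinder(h = 349, r = 18);
}
translate([40, 166, 715]) {
  cube([100, 175, 2121]);
  translate([947, 0, 0]) cube([100, 175, 2121]);
  translate([0, 0, 2121]) cube([1047, 175, 104]);
}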